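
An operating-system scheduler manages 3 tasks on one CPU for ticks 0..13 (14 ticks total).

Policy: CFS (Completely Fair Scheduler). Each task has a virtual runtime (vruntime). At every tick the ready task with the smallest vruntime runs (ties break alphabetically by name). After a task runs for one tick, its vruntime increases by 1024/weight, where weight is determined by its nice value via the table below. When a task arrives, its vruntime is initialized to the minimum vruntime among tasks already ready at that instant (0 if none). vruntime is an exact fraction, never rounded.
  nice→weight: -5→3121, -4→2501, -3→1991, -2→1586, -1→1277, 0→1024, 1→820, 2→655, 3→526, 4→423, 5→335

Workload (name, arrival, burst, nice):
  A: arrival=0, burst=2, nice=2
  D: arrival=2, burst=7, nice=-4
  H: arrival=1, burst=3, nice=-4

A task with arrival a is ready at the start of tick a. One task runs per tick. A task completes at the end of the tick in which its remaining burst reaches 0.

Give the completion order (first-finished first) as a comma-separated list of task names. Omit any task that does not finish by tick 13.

t=0: vr[A=0] → run A
t=1: vr[A=1024/655 H=1024/655] → run A
t=2: vr[D=1024/655 H=1024/655] → run D
t=3: vr[D=3231744/1638155 H=1024/655] → run H
t=4: vr[D=3231744/1638155 H=3231744/1638155] → run D
t=5: vr[D=3902464/1638155 H=3231744/1638155] → run H
t=6: vr[D=3902464/1638155 H=3902464/1638155] → run D
t=7: vr[D=4573184/1638155 H=3902464/1638155] → run H
t=8: vr[D=4573184/1638155] → run D
t=9: vr[D=5243904/1638155] → run D
t=10: vr[D=5914624/1638155] → run D
t=11: vr[D=6585344/1638155] → run D
t=12: (idle)
t=13: (idle)

completion order = A, H, D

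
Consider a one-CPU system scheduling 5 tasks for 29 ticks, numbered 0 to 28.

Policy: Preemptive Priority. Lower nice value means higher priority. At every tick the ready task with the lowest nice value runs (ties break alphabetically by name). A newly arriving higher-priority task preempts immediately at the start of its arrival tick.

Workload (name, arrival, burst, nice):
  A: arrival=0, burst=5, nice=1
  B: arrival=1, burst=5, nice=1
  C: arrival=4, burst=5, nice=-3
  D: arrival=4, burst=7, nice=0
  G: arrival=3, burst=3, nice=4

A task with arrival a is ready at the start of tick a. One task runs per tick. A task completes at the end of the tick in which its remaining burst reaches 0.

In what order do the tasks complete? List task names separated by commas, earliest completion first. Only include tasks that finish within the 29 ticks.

t=0: ready={A} → run A
t=1: ready={A,B} → run A
t=2: ready={A,B} → run A
t=3: ready={A,B,G} → run A
t=4: ready={A,B,C,D,G} → run C
t=5: ready={A,B,C,D,G} → run C
t=6: ready={A,B,C,D,G} → run C
t=7: ready={A,B,C,D,G} → run C
t=8: ready={A,B,C,D,G} → run C
t=9: ready={A,B,D,G} → run D
t=10: ready={A,B,D,G} → run D
t=11: ready={A,B,D,G} → run D
t=12: ready={A,B,D,G} → run D
t=13: ready={A,B,D,G} → run D
t=14: ready={A,B,D,G} → run D
t=15: ready={A,B,D,G} → run D
t=16: ready={A,B,G} → run A
t=17: ready={B,G} → run B
t=18: ready={B,G} → run B
t=19: ready={B,G} → run B
t=20: ready={B,G} → run B
t=21: ready={B,G} → run B
t=22: ready={G} → run G
t=23: ready={G} → run G
t=24: ready={G} → run G
t=25: (idle)
t=26: (idle)
t=27: (idle)
t=28: (idle)

completion order = C, D, A, B, G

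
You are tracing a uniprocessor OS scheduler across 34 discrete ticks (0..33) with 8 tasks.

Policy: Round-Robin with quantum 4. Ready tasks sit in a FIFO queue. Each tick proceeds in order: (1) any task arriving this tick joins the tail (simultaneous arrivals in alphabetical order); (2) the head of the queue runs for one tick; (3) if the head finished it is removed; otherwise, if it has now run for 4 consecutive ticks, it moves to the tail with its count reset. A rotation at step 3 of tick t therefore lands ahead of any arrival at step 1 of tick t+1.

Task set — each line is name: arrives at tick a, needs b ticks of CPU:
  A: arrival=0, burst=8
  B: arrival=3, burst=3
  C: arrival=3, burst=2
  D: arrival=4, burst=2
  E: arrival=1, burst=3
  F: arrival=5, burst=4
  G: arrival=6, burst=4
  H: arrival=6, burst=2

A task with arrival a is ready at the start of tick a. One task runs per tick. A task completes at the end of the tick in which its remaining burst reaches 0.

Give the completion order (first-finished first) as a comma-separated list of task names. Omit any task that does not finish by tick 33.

t=0: queue=[A] q_used=0 → run A
t=1: queue=[A,E] q_used=1 → run A
t=2: queue=[A,E] q_used=2 → run A
t=3: queue=[A,E,B,C] q_used=3 → run A
t=4: queue=[E,B,C,A,D] q_used=0 → run E
t=5: queue=[E,B,C,A,D,F] q_used=1 → run E
t=6: queue=[E,B,C,A,D,F,G,H] q_used=2 → run E
t=7: queue=[B,C,A,D,F,G,H] q_used=0 → run B
t=8: queue=[B,C,A,D,F,G,H] q_used=1 → run B
t=9: queue=[B,C,A,D,F,G,H] q_used=2 → run B
t=10: queue=[C,A,D,F,G,H] q_used=0 → run C
t=11: queue=[C,A,D,F,G,H] q_used=1 → run C
t=12: queue=[A,D,F,G,H] q_used=0 → run A
t=13: queue=[A,D,F,G,H] q_used=1 → run A
t=14: queue=[A,D,F,G,H] q_used=2 → run A
t=15: queue=[A,D,F,G,H] q_used=3 → run A
t=16: queue=[D,F,G,H] q_used=0 → run D
t=17: queue=[D,F,G,H] q_used=1 → run D
t=18: queue=[F,G,H] q_used=0 → run F
t=19: queue=[F,G,H] q_used=1 → run F
t=20: queue=[F,G,H] q_used=2 → run F
t=21: queue=[F,G,H] q_used=3 → run F
t=22: queue=[G,H] q_used=0 → run G
t=23: queue=[G,H] q_used=1 → run G
t=24: queue=[G,H] q_used=2 → run G
t=25: queue=[G,H] q_used=3 → run G
t=26: queue=[H] q_used=0 → run H
t=27: queue=[H] q_used=1 → run H
t=28: (idle)
t=29: (idle)
t=30: (idle)
t=31: (idle)
t=32: (idle)
t=33: (idle)

completion order = E, B, C, A, D, F, G, H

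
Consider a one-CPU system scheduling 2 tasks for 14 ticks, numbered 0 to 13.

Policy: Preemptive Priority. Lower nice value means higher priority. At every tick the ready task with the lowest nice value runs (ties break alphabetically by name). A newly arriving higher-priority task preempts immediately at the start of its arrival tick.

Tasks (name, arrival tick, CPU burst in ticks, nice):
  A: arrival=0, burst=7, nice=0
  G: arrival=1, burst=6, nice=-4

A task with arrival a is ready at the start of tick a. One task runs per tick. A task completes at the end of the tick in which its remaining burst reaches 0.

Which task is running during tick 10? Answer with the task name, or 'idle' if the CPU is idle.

running at tick 10 = A

t=0: ready={A} → run A
t=1: ready={A,G} → run G
t=2: ready={A,G} → run G
t=3: ready={A,G} → run G
t=4: ready={A,G} → run G
t=5: ready={A,G} → run G
t=6: ready={A,G} → run G
t=7: ready={A} → run A
t=8: ready={A} → run A
t=9: ready={A} → run A
t=10: ready={A} → run A
t=11: ready={A} → run A
t=12: ready={A} → run A
t=13: (idle)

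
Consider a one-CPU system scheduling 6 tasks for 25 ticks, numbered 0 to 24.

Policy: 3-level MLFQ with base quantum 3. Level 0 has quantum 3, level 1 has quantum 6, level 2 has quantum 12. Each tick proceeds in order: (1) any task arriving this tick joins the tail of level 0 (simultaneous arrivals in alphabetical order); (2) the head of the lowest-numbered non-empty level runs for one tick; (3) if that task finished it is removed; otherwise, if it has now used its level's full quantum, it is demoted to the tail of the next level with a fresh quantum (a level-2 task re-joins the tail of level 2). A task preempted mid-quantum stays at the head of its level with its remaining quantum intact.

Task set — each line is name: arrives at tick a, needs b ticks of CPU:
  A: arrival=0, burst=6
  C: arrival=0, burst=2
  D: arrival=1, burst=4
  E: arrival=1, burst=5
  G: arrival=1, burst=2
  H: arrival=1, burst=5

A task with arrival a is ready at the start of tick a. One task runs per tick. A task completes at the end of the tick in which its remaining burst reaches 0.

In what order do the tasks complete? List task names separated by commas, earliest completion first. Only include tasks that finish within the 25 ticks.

t=0: L0/L1/L2 = AC/-/- → run A
t=1: L0/L1/L2 = ACDEGH/-/- → run A
t=2: L0/L1/L2 = ACDEGH/-/- → run A
t=3: L0/L1/L2 = CDEGH/A/- → run C
t=4: L0/L1/L2 = CDEGH/A/- → run C
t=5: L0/L1/L2 = DEGH/A/- → run D
t=6: L0/L1/L2 = DEGH/A/- → run D
t=7: L0/L1/L2 = DEGH/A/- → run D
t=8: L0/L1/L2 = EGH/AD/- → run E
t=9: L0/L1/L2 = EGH/AD/- → run E
t=10: L0/L1/L2 = EGH/AD/- → run E
t=11: L0/L1/L2 = GH/ADE/- → run G
t=12: L0/L1/L2 = GH/ADE/- → run G
t=13: L0/L1/L2 = H/ADE/- → run H
t=14: L0/L1/L2 = H/ADE/- → run H
t=15: L0/L1/L2 = H/ADE/- → run H
t=16: L0/L1/L2 = -/ADEH/- → run A
t=17: L0/L1/L2 = -/ADEH/- → run A
t=18: L0/L1/L2 = -/ADEH/- → run A
t=19: L0/L1/L2 = -/DEH/- → run D
t=20: L0/L1/L2 = -/EH/- → run E
t=21: L0/L1/L2 = -/EH/- → run E
t=22: L0/L1/L2 = -/H/- → run H
t=23: L0/L1/L2 = -/H/- → run H
t=24: (idle)

completion order = C, G, A, D, E, H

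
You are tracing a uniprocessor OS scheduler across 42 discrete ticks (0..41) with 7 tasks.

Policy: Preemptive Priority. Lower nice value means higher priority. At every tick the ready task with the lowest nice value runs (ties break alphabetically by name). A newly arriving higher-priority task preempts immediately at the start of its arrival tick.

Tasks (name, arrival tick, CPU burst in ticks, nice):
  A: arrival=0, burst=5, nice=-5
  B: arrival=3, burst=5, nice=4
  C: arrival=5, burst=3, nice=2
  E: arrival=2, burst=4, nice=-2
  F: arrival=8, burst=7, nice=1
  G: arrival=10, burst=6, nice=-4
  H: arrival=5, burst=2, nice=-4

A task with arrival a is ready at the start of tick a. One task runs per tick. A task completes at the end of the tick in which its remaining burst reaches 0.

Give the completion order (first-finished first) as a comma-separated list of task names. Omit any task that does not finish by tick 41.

completion order = A, H, G, E, F, C, B

t=0: ready={A} → run A
t=1: ready={A} → run A
t=2: ready={A,E} → run A
t=3: ready={A,B,E} → run A
t=4: ready={A,B,E} → run A
t=5: ready={B,C,E,H} → run H
t=6: ready={B,C,E,H} → run H
t=7: ready={B,C,E} → run E
t=8: ready={B,C,E,F} → run E
t=9: ready={B,C,E,F} → run E
t=10: ready={B,C,E,F,G} → run G
t=11: ready={B,C,E,F,G} → run G
t=12: ready={B,C,E,F,G} → run G
t=13: ready={B,C,E,F,G} → run G
t=14: ready={B,C,E,F,G} → run G
t=15: ready={B,C,E,F,G} → run G
t=16: ready={B,C,E,F} → run E
t=17: ready={B,C,F} → run F
t=18: ready={B,C,F} → run F
t=19: ready={B,C,F} → run F
t=20: ready={B,C,F} → run F
t=21: ready={B,C,F} → run F
t=22: ready={B,C,F} → run F
t=23: ready={B,C,F} → run F
t=24: ready={B,C} → run C
t=25: ready={B,C} → run C
t=26: ready={B,C} → run C
t=27: ready={B} → run B
t=28: ready={B} → run B
t=29: ready={B} → run B
t=30: ready={B} → run B
t=31: ready={B} → run B
t=32: (idle)
t=33: (idle)
t=34: (idle)
t=35: (idle)
t=36: (idle)
t=37: (idle)
t=38: (idle)
t=39: (idle)
t=40: (idle)
t=41: (idle)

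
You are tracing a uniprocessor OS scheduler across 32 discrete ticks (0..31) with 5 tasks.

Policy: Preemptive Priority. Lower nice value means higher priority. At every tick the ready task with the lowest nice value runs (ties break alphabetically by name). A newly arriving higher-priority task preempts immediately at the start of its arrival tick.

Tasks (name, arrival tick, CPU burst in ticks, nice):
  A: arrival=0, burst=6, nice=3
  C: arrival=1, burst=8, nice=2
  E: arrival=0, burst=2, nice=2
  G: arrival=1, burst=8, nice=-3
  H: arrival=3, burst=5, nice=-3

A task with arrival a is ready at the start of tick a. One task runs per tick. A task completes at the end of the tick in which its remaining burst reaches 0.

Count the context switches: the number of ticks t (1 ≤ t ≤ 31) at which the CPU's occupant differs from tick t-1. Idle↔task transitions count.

t=0: ready={A,E} → run E
t=1: ready={A,C,E,G} → run G
t=2: ready={A,C,E,G} → run G
t=3: ready={A,C,E,G,H} → run G
t=4: ready={A,C,E,G,H} → run G
t=5: ready={A,C,E,G,H} → run G
t=6: ready={A,C,E,G,H} → run G
t=7: ready={A,C,E,G,H} → run G
t=8: ready={A,C,E,G,H} → run G
t=9: ready={A,C,E,H} → run H
t=10: ready={A,C,E,H} → run H
t=11: ready={A,C,E,H} → run H
t=12: ready={A,C,E,H} → run H
t=13: ready={A,C,E,H} → run H
t=14: ready={A,C,E} → run C
t=15: ready={A,C,E} → run C
t=16: ready={A,C,E} → run C
t=17: ready={A,C,E} → run C
t=18: ready={A,C,E} → run C
t=19: ready={A,C,E} → run C
t=20: ready={A,C,E} → run C
t=21: ready={A,C,E} → run C
t=22: ready={A,E} → run E
t=23: ready={A} → run A
t=24: ready={A} → run A
t=25: ready={A} → run A
t=26: ready={A} → run A
t=27: ready={A} → run A
t=28: ready={A} → run A
t=29: (idle)
t=30: (idle)
t=31: (idle)

context switches = 6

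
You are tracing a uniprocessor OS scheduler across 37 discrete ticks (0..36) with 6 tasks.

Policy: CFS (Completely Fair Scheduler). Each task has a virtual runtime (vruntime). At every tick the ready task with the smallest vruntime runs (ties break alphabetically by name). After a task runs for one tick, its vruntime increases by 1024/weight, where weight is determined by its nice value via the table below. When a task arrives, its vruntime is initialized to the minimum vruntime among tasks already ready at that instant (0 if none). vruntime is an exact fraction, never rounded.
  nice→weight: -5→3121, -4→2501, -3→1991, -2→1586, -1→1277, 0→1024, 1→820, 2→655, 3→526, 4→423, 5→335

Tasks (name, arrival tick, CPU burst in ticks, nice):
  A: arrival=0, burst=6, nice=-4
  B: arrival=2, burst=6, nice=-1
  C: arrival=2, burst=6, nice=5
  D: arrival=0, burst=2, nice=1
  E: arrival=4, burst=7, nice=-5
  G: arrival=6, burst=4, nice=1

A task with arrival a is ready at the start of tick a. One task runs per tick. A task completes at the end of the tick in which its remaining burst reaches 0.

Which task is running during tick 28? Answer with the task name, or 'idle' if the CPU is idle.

running at tick 28 = C

t=0: vr[A=0 D=0] → run A
t=1: vr[A=1024/2501 D=0] → run D
t=2: vr[A=1024/2501 B=1024/2501 C=1024/2501 D=256/205] → run A
t=3: vr[A=2048/2501 B=1024/2501 C=1024/2501 D=256/205] → run B
t=4: vr[A=2048/2501 B=3868672/3193777 C=1024/2501 D=256/205 E=1024/2501] → run C
t=5: vr[A=2048/2501 B=3868672/3193777 C=2904064/837835 D=256/205 E=1024/2501] → run E
t=6: vr[A=2048/2501 B=3868672/3193777 C=2904064/837835 D=256/205 E=5756928/7805621 G=5756928/7805621] → run E
t=7: vr[A=2048/2501 B=3868672/3193777 C=2904064/837835 D=256/205 E=8317952/7805621 G=5756928/7805621] → run G
t=8: vr[A=2048/2501 B=3868672/3193777 C=2904064/837835 D=256/205 E=8317952/7805621 G=77522176/39028105] → run A
t=9: vr[A=3072/2501 B=3868672/3193777 C=2904064/837835 D=256/205 E=8317952/7805621 G=77522176/39028105] → run E
t=10: vr[A=3072/2501 B=3868672/3193777 C=2904064/837835 D=256/205 E=10878976/7805621 G=77522176/39028105] → run B
t=11: vr[A=3072/2501 B=6429696/3193777 C=2904064/837835 D=256/205 E=10878976/7805621 G=77522176/39028105] → run A
t=12: vr[A=4096/2501 B=6429696/3193777 C=2904064/837835 D=256/205 E=10878976/7805621 G=77522176/39028105] → run D
t=13: vr[A=4096/2501 B=6429696/3193777 C=2904064/837835 E=10878976/7805621 G=77522176/39028105] → run E
t=14: vr[A=4096/2501 B=6429696/3193777 C=2904064/837835 E=13440000/7805621 G=77522176/39028105] → run A
t=15: vr[A=5120/2501 B=6429696/3193777 C=2904064/837835 E=13440000/7805621 G=77522176/39028105] → run E
t=16: vr[A=5120/2501 B=6429696/3193777 C=2904064/837835 E=16001024/7805621 G=77522176/39028105] → run G
t=17: vr[A=5120/2501 B=6429696/3193777 C=2904064/837835 E=16001024/7805621 G=126259712/39028105] → run B
t=18: vr[A=5120/2501 B=8990720/3193777 C=2904064/837835 E=16001024/7805621 G=126259712/39028105] → run A
t=19: vr[B=8990720/3193777 C=2904064/837835 E=16001024/7805621 G=126259712/39028105] → run E
t=20: vr[B=8990720/3193777 C=2904064/837835 E=18562048/7805621 G=126259712/39028105] → run E
t=21: vr[B=8990720/3193777 C=2904064/837835 G=126259712/39028105] → run B
t=22: vr[B=11551744/3193777 C=2904064/837835 G=126259712/39028105] → run G
t=23: vr[B=11551744/3193777 C=2904064/837835 G=174997248/39028105] → run C
t=24: vr[B=11551744/3193777 C=5465088/837835 G=174997248/39028105] → run B
t=25: vr[B=14112768/3193777 C=5465088/837835 G=174997248/39028105] → run B
t=26: vr[C=5465088/837835 G=174997248/39028105] → run G
t=27: vr[C=5465088/837835] → run C
t=28: vr[C=8026112/837835] → run C
t=29: vr[C=10587136/837835] → run C
t=30: vr[C=2629632/167567] → run C
t=31: (idle)
t=32: (idle)
t=33: (idle)
t=34: (idle)
t=35: (idle)
t=36: (idle)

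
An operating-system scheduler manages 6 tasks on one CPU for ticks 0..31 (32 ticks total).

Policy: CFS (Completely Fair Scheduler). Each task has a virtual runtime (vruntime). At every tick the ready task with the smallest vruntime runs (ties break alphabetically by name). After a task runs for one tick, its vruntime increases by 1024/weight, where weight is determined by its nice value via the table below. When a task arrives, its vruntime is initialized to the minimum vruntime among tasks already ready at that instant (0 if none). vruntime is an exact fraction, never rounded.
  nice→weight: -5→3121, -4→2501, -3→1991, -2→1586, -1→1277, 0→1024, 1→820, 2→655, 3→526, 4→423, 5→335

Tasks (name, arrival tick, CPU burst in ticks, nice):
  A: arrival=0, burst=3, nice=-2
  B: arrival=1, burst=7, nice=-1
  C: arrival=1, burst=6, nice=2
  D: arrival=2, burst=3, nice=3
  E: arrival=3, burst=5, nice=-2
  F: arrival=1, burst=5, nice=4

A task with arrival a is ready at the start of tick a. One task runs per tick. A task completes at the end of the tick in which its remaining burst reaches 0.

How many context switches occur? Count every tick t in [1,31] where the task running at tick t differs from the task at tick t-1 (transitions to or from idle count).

context switches = 28

t=0: vr[A=0] → run A
t=1: vr[A=512/793 B=512/793 C=512/793 F=512/793] → run A
t=2: vr[A=1024/793 B=512/793 C=512/793 D=512/793 F=512/793] → run B
t=3: vr[A=1024/793 B=1465856/1012661 C=512/793 D=512/793 E=512/793 F=512/793] → run C
t=4: vr[A=1024/793 B=1465856/1012661 C=1147392/519415 D=512/793 E=512/793 F=512/793] → run D
t=5: vr[A=1024/793 B=1465856/1012661 C=1147392/519415 D=540672/208559 E=512/793 F=512/793] → run E
t=6: vr[A=1024/793 B=1465856/1012661 C=1147392/519415 D=540672/208559 E=1024/793 F=512/793] → run F
t=7: vr[A=1024/793 B=1465856/1012661 C=1147392/519415 D=540672/208559 E=1024/793 F=1028608/335439] → run A
t=8: vr[B=1465856/1012661 C=1147392/519415 D=540672/208559 E=1024/793 F=1028608/335439] → run E
t=9: vr[B=1465856/1012661 C=1147392/519415 D=540672/208559 E=1536/793 F=1028608/335439] → run B
t=10: vr[B=2277888/1012661 C=1147392/519415 D=540672/208559 E=1536/793 F=1028608/335439] → run E
t=11: vr[B=2277888/1012661 C=1147392/519415 D=540672/208559 E=2048/793 F=1028608/335439] → run C
t=12: vr[B=2277888/1012661 C=1959424/519415 D=540672/208559 E=2048/793 F=1028608/335439] → run B
t=13: vr[B=3089920/1012661 C=1959424/519415 D=540672/208559 E=2048/793 F=1028608/335439] → run E
t=14: vr[B=3089920/1012661 C=1959424/519415 D=540672/208559 E=2560/793 F=1028608/335439] → run D
t=15: vr[B=3089920/1012661 C=1959424/519415 D=946688/208559 E=2560/793 F=1028608/335439] → run B
t=16: vr[B=3901952/1012661 C=1959424/519415 D=946688/208559 E=2560/793 F=1028608/335439] → run F
t=17: vr[B=3901952/1012661 C=1959424/519415 D=946688/208559 E=2560/793 F=1840640/335439] → run E
t=18: vr[B=3901952/1012661 C=1959424/519415 D=946688/208559 F=1840640/335439] → run C
t=19: vr[B=3901952/1012661 C=2771456/519415 D=946688/208559 F=1840640/335439] → run B
t=20: vr[B=4713984/1012661 C=2771456/519415 D=946688/208559 F=1840640/335439] → run D
t=21: vr[B=4713984/1012661 C=2771456/519415 F=1840640/335439] → run B
t=22: vr[B=5526016/1012661 C=2771456/519415 F=1840640/335439] → run C
t=23: vr[B=5526016/1012661 C=3583488/519415 F=1840640/335439] → run B
t=24: vr[C=3583488/519415 F=1840640/335439] → run F
t=25: vr[C=3583488/519415 F=884224/111813] → run C
t=26: vr[C=879104/103883 F=884224/111813] → run F
t=27: vr[C=879104/103883 F=3464704/335439] → run C
t=28: vr[F=3464704/335439] → run F
t=29: (idle)
t=30: (idle)
t=31: (idle)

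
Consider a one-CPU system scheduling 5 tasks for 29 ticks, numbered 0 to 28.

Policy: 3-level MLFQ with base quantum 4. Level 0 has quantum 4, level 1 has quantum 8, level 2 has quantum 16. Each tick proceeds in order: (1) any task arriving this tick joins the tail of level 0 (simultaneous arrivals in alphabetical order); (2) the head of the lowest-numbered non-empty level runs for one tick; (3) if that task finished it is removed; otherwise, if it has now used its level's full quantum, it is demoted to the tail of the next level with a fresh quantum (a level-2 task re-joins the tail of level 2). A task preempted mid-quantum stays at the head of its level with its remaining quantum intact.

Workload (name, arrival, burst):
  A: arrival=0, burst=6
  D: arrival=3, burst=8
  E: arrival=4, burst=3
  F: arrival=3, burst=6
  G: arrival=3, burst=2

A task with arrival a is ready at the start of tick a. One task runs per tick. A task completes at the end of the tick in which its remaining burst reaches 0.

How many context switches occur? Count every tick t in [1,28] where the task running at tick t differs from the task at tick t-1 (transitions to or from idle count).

context switches = 8

t=0: L0/L1/L2 = A/-/- → run A
t=1: L0/L1/L2 = A/-/- → run A
t=2: L0/L1/L2 = A/-/- → run A
t=3: L0/L1/L2 = ADFG/-/- → run A
t=4: L0/L1/L2 = DFGE/A/- → run D
t=5: L0/L1/L2 = DFGE/A/- → run D
t=6: L0/L1/L2 = DFGE/A/- → run D
t=7: L0/L1/L2 = DFGE/A/- → run D
t=8: L0/L1/L2 = FGE/AD/- → run F
t=9: L0/L1/L2 = FGE/AD/- → run F
t=10: L0/L1/L2 = FGE/AD/- → run F
t=11: L0/L1/L2 = FGE/AD/- → run F
t=12: L0/L1/L2 = GE/ADF/- → run G
t=13: L0/L1/L2 = GE/ADF/- → run G
t=14: L0/L1/L2 = E/ADF/- → run E
t=15: L0/L1/L2 = E/ADF/- → run E
t=16: L0/L1/L2 = E/ADF/- → run E
t=17: L0/L1/L2 = -/ADF/- → run A
t=18: L0/L1/L2 = -/ADF/- → run A
t=19: L0/L1/L2 = -/DF/- → run D
t=20: L0/L1/L2 = -/DF/- → run D
t=21: L0/L1/L2 = -/DF/- → run D
t=22: L0/L1/L2 = -/DF/- → run D
t=23: L0/L1/L2 = -/F/- → run F
t=24: L0/L1/L2 = -/F/- → run F
t=25: (idle)
t=26: (idle)
t=27: (idle)
t=28: (idle)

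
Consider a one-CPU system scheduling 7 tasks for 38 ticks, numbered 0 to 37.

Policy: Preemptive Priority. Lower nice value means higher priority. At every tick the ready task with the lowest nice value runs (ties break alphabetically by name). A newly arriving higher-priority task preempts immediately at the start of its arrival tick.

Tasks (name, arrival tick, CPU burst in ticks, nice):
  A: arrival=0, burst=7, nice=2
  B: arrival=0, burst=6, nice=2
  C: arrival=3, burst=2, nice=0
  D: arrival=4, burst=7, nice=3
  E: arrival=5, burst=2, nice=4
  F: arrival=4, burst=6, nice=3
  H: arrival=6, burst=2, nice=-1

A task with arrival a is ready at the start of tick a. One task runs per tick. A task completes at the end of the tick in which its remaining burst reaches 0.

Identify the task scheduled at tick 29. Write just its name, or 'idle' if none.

t=0: ready={A,B} → run A
t=1: ready={A,B} → run A
t=2: ready={A,B} → run A
t=3: ready={A,B,C} → run C
t=4: ready={A,B,C,D,F} → run C
t=5: ready={A,B,D,E,F} → run A
t=6: ready={A,B,D,E,F,H} → run H
t=7: ready={A,B,D,E,F,H} → run H
t=8: ready={A,B,D,E,F} → run A
t=9: ready={A,B,D,E,F} → run A
t=10: ready={A,B,D,E,F} → run A
t=11: ready={B,D,E,F} → run B
t=12: ready={B,D,E,F} → run B
t=13: ready={B,D,E,F} → run B
t=14: ready={B,D,E,F} → run B
t=15: ready={B,D,E,F} → run B
t=16: ready={B,D,E,F} → run B
t=17: ready={D,E,F} → run D
t=18: ready={D,E,F} → run D
t=19: ready={D,E,F} → run D
t=20: ready={D,E,F} → run D
t=21: ready={D,E,F} → run D
t=22: ready={D,E,F} → run D
t=23: ready={D,E,F} → run D
t=24: ready={E,F} → run F
t=25: ready={E,F} → run F
t=26: ready={E,F} → run F
t=27: ready={E,F} → run F
t=28: ready={E,F} → run F
t=29: ready={E,F} → run F
t=30: ready={E} → run E
t=31: ready={E} → run E
t=32: (idle)
t=33: (idle)
t=34: (idle)
t=35: (idle)
t=36: (idle)
t=37: (idle)

running at tick 29 = F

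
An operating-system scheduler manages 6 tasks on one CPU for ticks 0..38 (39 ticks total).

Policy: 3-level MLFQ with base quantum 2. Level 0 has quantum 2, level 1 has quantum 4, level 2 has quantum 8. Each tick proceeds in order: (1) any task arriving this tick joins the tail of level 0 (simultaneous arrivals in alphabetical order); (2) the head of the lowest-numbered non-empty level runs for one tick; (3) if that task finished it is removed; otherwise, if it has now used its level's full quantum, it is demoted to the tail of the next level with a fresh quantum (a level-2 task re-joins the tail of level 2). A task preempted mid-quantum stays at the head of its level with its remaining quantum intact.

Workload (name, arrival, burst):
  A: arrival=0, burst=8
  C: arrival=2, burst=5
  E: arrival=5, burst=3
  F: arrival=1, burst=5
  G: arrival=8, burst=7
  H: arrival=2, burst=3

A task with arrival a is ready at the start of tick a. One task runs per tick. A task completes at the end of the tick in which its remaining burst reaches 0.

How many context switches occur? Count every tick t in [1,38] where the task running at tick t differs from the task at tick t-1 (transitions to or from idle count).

context switches = 14

t=0: L0/L1/L2 = A/-/- → run A
t=1: L0/L1/L2 = AF/-/- → run A
t=2: L0/L1/L2 = FCH/A/- → run F
t=3: L0/L1/L2 = FCH/A/- → run F
t=4: L0/L1/L2 = CH/AF/- → run C
t=5: L0/L1/L2 = CHE/AF/- → run C
t=6: L0/L1/L2 = HE/AFC/- → run H
t=7: L0/L1/L2 = HE/AFC/- → run H
t=8: L0/L1/L2 = EG/AFCH/- → run E
t=9: L0/L1/L2 = EG/AFCH/- → run E
t=10: L0/L1/L2 = G/AFCHE/- → run G
t=11: L0/L1/L2 = G/AFCHE/- → run G
t=12: L0/L1/L2 = -/AFCHEG/- → run A
t=13: L0/L1/L2 = -/AFCHEG/- → run A
t=14: L0/L1/L2 = -/AFCHEG/- → run A
t=15: L0/L1/L2 = -/AFCHEG/- → run A
t=16: L0/L1/L2 = -/FCHEG/A → run F
t=17: L0/L1/L2 = -/FCHEG/A → run F
t=18: L0/L1/L2 = -/FCHEG/A → run F
t=19: L0/L1/L2 = -/CHEG/A → run C
t=20: L0/L1/L2 = -/CHEG/A → run C
t=21: L0/L1/L2 = -/CHEG/A → run C
t=22: L0/L1/L2 = -/HEG/A → run H
t=23: L0/L1/L2 = -/EG/A → run E
t=24: L0/L1/L2 = -/G/A → run G
t=25: L0/L1/L2 = -/G/A → run G
t=26: L0/L1/L2 = -/G/A → run G
t=27: L0/L1/L2 = -/G/A → run G
t=28: L0/L1/L2 = -/-/AG → run A
t=29: L0/L1/L2 = -/-/AG → run A
t=30: L0/L1/L2 = -/-/G → run G
t=31: (idle)
t=32: (idle)
t=33: (idle)
t=34: (idle)
t=35: (idle)
t=36: (idle)
t=37: (idle)
t=38: (idle)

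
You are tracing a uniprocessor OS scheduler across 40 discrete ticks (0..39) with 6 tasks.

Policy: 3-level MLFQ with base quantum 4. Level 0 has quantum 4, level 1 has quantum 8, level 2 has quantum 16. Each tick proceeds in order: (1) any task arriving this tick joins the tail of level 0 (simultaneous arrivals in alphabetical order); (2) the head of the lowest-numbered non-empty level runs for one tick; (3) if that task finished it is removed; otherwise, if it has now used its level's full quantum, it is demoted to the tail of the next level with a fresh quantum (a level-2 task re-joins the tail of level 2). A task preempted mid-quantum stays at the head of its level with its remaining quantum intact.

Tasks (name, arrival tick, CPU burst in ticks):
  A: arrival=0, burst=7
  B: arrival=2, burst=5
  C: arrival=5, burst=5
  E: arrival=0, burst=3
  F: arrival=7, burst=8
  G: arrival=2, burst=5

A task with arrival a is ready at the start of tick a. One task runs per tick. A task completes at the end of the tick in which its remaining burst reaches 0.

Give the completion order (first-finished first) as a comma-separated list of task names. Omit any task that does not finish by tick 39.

t=0: L0/L1/L2 = AE/-/- → run A
t=1: L0/L1/L2 = AE/-/- → run A
t=2: L0/L1/L2 = AEBG/-/- → run A
t=3: L0/L1/L2 = AEBG/-/- → run A
t=4: L0/L1/L2 = EBG/A/- → run E
t=5: L0/L1/L2 = EBGC/A/- → run E
t=6: L0/L1/L2 = EBGC/A/- → run E
t=7: L0/L1/L2 = BGCF/A/- → run B
t=8: L0/L1/L2 = BGCF/A/- → run B
t=9: L0/L1/L2 = BGCF/A/- → run B
t=10: L0/L1/L2 = BGCF/A/- → run B
t=11: L0/L1/L2 = GCF/AB/- → run G
t=12: L0/L1/L2 = GCF/AB/- → run G
t=13: L0/L1/L2 = GCF/AB/- → run G
t=14: L0/L1/L2 = GCF/AB/- → run G
t=15: L0/L1/L2 = CF/ABG/- → run C
t=16: L0/L1/L2 = CF/ABG/- → run C
t=17: L0/L1/L2 = CF/ABG/- → run C
t=18: L0/L1/L2 = CF/ABG/- → run C
t=19: L0/L1/L2 = F/ABGC/- → run F
t=20: L0/L1/L2 = F/ABGC/- → run F
t=21: L0/L1/L2 = F/ABGC/- → run F
t=22: L0/L1/L2 = F/ABGC/- → run F
t=23: L0/L1/L2 = -/ABGCF/- → run A
t=24: L0/L1/L2 = -/ABGCF/- → run A
t=25: L0/L1/L2 = -/ABGCF/- → run A
t=26: L0/L1/L2 = -/BGCF/- → run B
t=27: L0/L1/L2 = -/GCF/- → run G
t=28: L0/L1/L2 = -/CF/- → run C
t=29: L0/L1/L2 = -/F/- → run F
t=30: L0/L1/L2 = -/F/- → run F
t=31: L0/L1/L2 = -/F/- → run F
t=32: L0/L1/L2 = -/F/- → run F
t=33: (idle)
t=34: (idle)
t=35: (idle)
t=36: (idle)
t=37: (idle)
t=38: (idle)
t=39: (idle)

completion order = E, A, B, G, C, F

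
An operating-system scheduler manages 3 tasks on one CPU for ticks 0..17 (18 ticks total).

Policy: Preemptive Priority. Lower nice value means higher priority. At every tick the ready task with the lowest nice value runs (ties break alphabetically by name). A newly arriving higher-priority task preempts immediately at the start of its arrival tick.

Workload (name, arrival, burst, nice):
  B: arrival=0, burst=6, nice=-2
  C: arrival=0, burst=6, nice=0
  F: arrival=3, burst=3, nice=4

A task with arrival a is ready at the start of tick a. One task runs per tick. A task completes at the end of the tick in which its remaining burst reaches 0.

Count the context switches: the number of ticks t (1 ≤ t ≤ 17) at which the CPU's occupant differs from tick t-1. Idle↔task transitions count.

t=0: ready={B,C} → run B
t=1: ready={B,C} → run B
t=2: ready={B,C} → run B
t=3: ready={B,C,F} → run B
t=4: ready={B,C,F} → run B
t=5: ready={B,C,F} → run B
t=6: ready={C,F} → run C
t=7: ready={C,F} → run C
t=8: ready={C,F} → run C
t=9: ready={C,F} → run C
t=10: ready={C,F} → run C
t=11: ready={C,F} → run C
t=12: ready={F} → run F
t=13: ready={F} → run F
t=14: ready={F} → run F
t=15: (idle)
t=16: (idle)
t=17: (idle)

context switches = 3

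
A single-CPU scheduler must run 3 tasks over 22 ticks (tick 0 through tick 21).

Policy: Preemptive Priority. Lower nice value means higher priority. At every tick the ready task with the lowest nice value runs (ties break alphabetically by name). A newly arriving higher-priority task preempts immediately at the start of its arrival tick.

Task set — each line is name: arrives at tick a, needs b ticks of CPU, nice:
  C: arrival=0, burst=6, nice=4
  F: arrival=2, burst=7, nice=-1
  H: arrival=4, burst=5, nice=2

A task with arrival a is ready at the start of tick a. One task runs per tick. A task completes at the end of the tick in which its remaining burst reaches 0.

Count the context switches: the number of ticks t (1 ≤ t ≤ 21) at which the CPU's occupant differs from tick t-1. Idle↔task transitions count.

t=0: ready={C} → run C
t=1: ready={C} → run C
t=2: ready={C,F} → run F
t=3: ready={C,F} → run F
t=4: ready={C,F,H} → run F
t=5: ready={C,F,H} → run F
t=6: ready={C,F,H} → run F
t=7: ready={C,F,H} → run F
t=8: ready={C,F,H} → run F
t=9: ready={C,H} → run H
t=10: ready={C,H} → run H
t=11: ready={C,H} → run H
t=12: ready={C,H} → run H
t=13: ready={C,H} → run H
t=14: ready={C} → run C
t=15: ready={C} → run C
t=16: ready={C} → run C
t=17: ready={C} → run C
t=18: (idle)
t=19: (idle)
t=20: (idle)
t=21: (idle)

context switches = 4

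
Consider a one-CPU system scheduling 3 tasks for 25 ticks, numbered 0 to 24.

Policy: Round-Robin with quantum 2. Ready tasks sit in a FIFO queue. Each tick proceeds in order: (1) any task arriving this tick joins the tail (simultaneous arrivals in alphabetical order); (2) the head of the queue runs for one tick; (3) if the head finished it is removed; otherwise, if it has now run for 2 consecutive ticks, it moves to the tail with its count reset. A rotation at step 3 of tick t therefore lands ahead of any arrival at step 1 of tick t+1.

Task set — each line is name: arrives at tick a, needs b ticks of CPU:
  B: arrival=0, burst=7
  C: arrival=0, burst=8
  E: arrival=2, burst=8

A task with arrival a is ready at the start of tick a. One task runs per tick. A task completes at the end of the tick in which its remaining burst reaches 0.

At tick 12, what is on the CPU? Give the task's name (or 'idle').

t=0: queue=[B,C] q_used=0 → run B
t=1: queue=[B,C] q_used=1 → run B
t=2: queue=[C,B,E] q_used=0 → run C
t=3: queue=[C,B,E] q_used=1 → run C
t=4: queue=[B,E,C] q_used=0 → run B
t=5: queue=[B,E,C] q_used=1 → run B
t=6: queue=[E,C,B] q_used=0 → run E
t=7: queue=[E,C,B] q_used=1 → run E
t=8: queue=[C,B,E] q_used=0 → run C
t=9: queue=[C,B,E] q_used=1 → run C
t=10: queue=[B,E,C] q_used=0 → run B
t=11: queue=[B,E,C] q_used=1 → run B
t=12: queue=[E,C,B] q_used=0 → run E
t=13: queue=[E,C,B] q_used=1 → run E
t=14: queue=[C,B,E] q_used=0 → run C
t=15: queue=[C,B,E] q_used=1 → run C
t=16: queue=[B,E,C] q_used=0 → run B
t=17: queue=[E,C] q_used=0 → run E
t=18: queue=[E,C] q_used=1 → run E
t=19: queue=[C,E] q_used=0 → run C
t=20: queue=[C,E] q_used=1 → run C
t=21: queue=[E] q_used=0 → run E
t=22: queue=[E] q_used=1 → run E
t=23: (idle)
t=24: (idle)

running at tick 12 = E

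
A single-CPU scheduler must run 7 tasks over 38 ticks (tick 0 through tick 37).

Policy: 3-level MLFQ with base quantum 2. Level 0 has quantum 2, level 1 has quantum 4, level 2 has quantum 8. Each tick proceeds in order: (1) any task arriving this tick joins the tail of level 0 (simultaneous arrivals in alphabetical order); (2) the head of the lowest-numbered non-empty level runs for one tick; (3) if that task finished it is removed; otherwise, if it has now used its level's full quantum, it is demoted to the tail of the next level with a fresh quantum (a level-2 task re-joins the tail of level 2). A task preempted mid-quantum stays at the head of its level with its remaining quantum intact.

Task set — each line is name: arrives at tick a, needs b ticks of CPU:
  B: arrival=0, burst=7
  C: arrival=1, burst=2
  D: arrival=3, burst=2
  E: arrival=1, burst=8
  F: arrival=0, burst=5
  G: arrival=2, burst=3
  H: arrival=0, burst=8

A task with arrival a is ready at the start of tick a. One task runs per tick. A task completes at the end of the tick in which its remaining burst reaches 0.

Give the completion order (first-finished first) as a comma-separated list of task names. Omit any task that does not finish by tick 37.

completion order = C, D, F, G, B, H, E

t=0: L0/L1/L2 = BFH/-/- → run B
t=1: L0/L1/L2 = BFHCE/-/- → run B
t=2: L0/L1/L2 = FHCEG/B/- → run F
t=3: L0/L1/L2 = FHCEGD/B/- → run F
t=4: L0/L1/L2 = HCEGD/BF/- → run H
t=5: L0/L1/L2 = HCEGD/BF/- → run H
t=6: L0/L1/L2 = CEGD/BFH/- → run C
t=7: L0/L1/L2 = CEGD/BFH/- → run C
t=8: L0/L1/L2 = EGD/BFH/- → run E
t=9: L0/L1/L2 = EGD/BFH/- → run E
t=10: L0/L1/L2 = GD/BFHE/- → run G
t=11: L0/L1/L2 = GD/BFHE/- → run G
t=12: L0/L1/L2 = D/BFHEG/- → run D
t=13: L0/L1/L2 = D/BFHEG/- → run D
t=14: L0/L1/L2 = -/BFHEG/- → run B
t=15: L0/L1/L2 = -/BFHEG/- → run B
t=16: L0/L1/L2 = -/BFHEG/- → run B
t=17: L0/L1/L2 = -/BFHEG/- → run B
t=18: L0/L1/L2 = -/FHEG/B → run F
t=19: L0/L1/L2 = -/FHEG/B → run F
t=20: L0/L1/L2 = -/FHEG/B → run F
t=21: L0/L1/L2 = -/HEG/B → run H
t=22: L0/L1/L2 = -/HEG/B → run H
t=23: L0/L1/L2 = -/HEG/B → run H
t=24: L0/L1/L2 = -/HEG/B → run H
t=25: L0/L1/L2 = -/EG/BH → run E
t=26: L0/L1/L2 = -/EG/BH → run E
t=27: L0/L1/L2 = -/EG/BH → run E
t=28: L0/L1/L2 = -/EG/BH → run E
t=29: L0/L1/L2 = -/G/BHE → run G
t=30: L0/L1/L2 = -/-/BHE → run B
t=31: L0/L1/L2 = -/-/HE → run H
t=32: L0/L1/L2 = -/-/HE → run H
t=33: L0/L1/L2 = -/-/E → run E
t=34: L0/L1/L2 = -/-/E → run E
t=35: (idle)
t=36: (idle)
t=37: (idle)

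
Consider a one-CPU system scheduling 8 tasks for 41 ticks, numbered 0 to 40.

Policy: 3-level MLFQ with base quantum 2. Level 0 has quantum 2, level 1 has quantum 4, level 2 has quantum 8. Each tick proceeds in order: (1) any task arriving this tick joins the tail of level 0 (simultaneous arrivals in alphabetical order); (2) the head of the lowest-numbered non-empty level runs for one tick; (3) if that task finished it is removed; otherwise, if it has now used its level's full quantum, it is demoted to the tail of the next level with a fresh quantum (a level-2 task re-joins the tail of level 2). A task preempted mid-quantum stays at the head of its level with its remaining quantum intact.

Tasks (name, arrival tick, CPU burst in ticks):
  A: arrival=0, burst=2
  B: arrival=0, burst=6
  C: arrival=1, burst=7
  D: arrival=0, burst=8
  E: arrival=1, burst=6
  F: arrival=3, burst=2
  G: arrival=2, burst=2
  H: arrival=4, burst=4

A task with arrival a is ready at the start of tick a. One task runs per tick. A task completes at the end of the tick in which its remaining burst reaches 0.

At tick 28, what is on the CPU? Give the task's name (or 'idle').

t=0: L0/L1/L2 = ABD/-/- → run A
t=1: L0/L1/L2 = ABDCE/-/- → run A
t=2: L0/L1/L2 = BDCEG/-/- → run B
t=3: L0/L1/L2 = BDCEGF/-/- → run B
t=4: L0/L1/L2 = DCEGFH/B/- → run D
t=5: L0/L1/L2 = DCEGFH/B/- → run D
t=6: L0/L1/L2 = CEGFH/BD/- → run C
t=7: L0/L1/L2 = CEGFH/BD/- → run C
t=8: L0/L1/L2 = EGFH/BDC/- → run E
t=9: L0/L1/L2 = EGFH/BDC/- → run E
t=10: L0/L1/L2 = GFH/BDCE/- → run G
t=11: L0/L1/L2 = GFH/BDCE/- → run G
t=12: L0/L1/L2 = FH/BDCE/- → run F
t=13: L0/L1/L2 = FH/BDCE/- → run F
t=14: L0/L1/L2 = H/BDCE/- → run H
t=15: L0/L1/L2 = H/BDCE/- → run H
t=16: L0/L1/L2 = -/BDCEH/- → run B
t=17: L0/L1/L2 = -/BDCEH/- → run B
t=18: L0/L1/L2 = -/BDCEH/- → run B
t=19: L0/L1/L2 = -/BDCEH/- → run B
t=20: L0/L1/L2 = -/DCEH/- → run D
t=21: L0/L1/L2 = -/DCEH/- → run D
t=22: L0/L1/L2 = -/DCEH/- → run D
t=23: L0/L1/L2 = -/DCEH/- → run D
t=24: L0/L1/L2 = -/CEH/D → run C
t=25: L0/L1/L2 = -/CEH/D → run C
t=26: L0/L1/L2 = -/CEH/D → run C
t=27: L0/L1/L2 = -/CEH/D → run C
t=28: L0/L1/L2 = -/EH/DC → run E
t=29: L0/L1/L2 = -/EH/DC → run E
t=30: L0/L1/L2 = -/EH/DC → run E
t=31: L0/L1/L2 = -/EH/DC → run E
t=32: L0/L1/L2 = -/H/DC → run H
t=33: L0/L1/L2 = -/H/DC → run H
t=34: L0/L1/L2 = -/-/DC → run D
t=35: L0/L1/L2 = -/-/DC → run D
t=36: L0/L1/L2 = -/-/C → run C
t=37: (idle)
t=38: (idle)
t=39: (idle)
t=40: (idle)

running at tick 28 = E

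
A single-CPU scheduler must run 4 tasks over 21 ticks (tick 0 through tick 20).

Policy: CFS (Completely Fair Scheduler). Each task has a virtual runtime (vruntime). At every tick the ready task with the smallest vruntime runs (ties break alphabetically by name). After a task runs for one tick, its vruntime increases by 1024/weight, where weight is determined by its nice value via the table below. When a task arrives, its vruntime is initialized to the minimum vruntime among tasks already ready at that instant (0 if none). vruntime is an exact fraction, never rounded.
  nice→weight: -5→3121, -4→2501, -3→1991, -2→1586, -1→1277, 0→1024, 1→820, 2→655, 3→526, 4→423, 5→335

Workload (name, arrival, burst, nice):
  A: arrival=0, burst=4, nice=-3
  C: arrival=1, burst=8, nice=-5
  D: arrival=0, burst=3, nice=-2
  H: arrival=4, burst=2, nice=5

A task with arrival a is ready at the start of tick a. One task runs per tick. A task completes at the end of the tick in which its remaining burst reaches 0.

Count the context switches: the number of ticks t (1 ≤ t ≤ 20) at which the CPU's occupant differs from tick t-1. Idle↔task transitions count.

t=0: vr[A=0 D=0] → run A
t=1: vr[A=1024/1991 C=0 D=0] → run C
t=2: vr[A=1024/1991 C=1024/3121 D=0] → run D
t=3: vr[A=1024/1991 C=1024/3121 D=512/793] → run C
t=4: vr[A=1024/1991 C=2048/3121 D=512/793 H=1024/1991] → run A
t=5: vr[A=2048/1991 C=2048/3121 D=512/793 H=1024/1991] → run H
t=6: vr[A=2048/1991 C=2048/3121 D=512/793 H=2381824/666985] → run D
t=7: vr[A=2048/1991 C=2048/3121 D=1024/793 H=2381824/666985] → run C
t=8: vr[A=2048/1991 C=3072/3121 D=1024/793 H=2381824/666985] → run C
t=9: vr[A=2048/1991 C=4096/3121 D=1024/793 H=2381824/666985] → run A
t=10: vr[A=3072/1991 C=4096/3121 D=1024/793 H=2381824/666985] → run D
t=11: vr[A=3072/1991 C=4096/3121 H=2381824/666985] → run C
t=12: vr[A=3072/1991 C=5120/3121 H=2381824/666985] → run A
t=13: vr[C=5120/3121 H=2381824/666985] → run C
t=14: vr[C=6144/3121 H=2381824/666985] → run C
t=15: vr[C=7168/3121 H=2381824/666985] → run C
t=16: vr[H=2381824/666985] → run H
t=17: (idle)
t=18: (idle)
t=19: (idle)
t=20: (idle)

context switches = 14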